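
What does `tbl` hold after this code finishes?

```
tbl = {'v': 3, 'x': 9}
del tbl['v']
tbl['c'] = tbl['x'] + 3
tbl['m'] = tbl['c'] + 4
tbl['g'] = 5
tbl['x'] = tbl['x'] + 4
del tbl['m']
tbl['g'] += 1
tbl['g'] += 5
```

{'x': 13, 'c': 12, 'g': 11}

del 'v' → {'x': 9}
tbl['c'] = tbl['x']+3 = 12 → {'x': 9, 'c': 12}
tbl['m'] = tbl['c']+4 = 16 → {'x': 9, 'c': 12, 'm': 16}
tbl['g'] = 5 → {'x': 9, 'c': 12, 'm': 16, 'g': 5}
tbl['x'] = tbl['x']+4 = 13 → {'x': 13, 'c': 12, 'm': 16, 'g': 5}
del 'm' → {'x': 13, 'c': 12, 'g': 5}
tbl['g'] = 5+1 = 6 → {'x': 13, 'c': 12, 'g': 6}
tbl['g'] = 6+5 = 11 → {'x': 13, 'c': 12, 'g': 11}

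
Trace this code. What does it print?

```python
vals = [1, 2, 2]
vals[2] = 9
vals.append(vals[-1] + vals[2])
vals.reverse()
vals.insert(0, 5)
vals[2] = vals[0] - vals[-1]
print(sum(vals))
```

30

vals[2] = 9 → [1, 2, 9]
append vals[-1]+vals[2] = 9+9 = 18 → [1, 2, 9, 18]
reverse → [18, 9, 2, 1]
insert 5 at 0 → [5, 18, 9, 2, 1]
vals[2] = vals[0]-vals[-1] = 5-1 = 4 → [5, 18, 4, 2, 1]
sum = 30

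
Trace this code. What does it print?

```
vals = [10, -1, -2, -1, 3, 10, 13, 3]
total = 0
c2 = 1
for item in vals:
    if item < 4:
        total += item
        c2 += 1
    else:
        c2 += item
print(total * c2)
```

78

item=10: not <4; c2=11
item=-1: <4, total = 0+(-1) = -1; c2=12
item=-2: <4, total = (-1)+(-2) = -3; c2=13
item=-1: <4, total = (-3)+(-1) = -4; c2=14
item=3: <4, total = (-4)+3 = -1; c2=15
item=10: not <4; c2=25
item=13: not <4; c2=38
item=3: <4, total = (-1)+3 = 2; c2=39
total*c2 = 2*39 = 78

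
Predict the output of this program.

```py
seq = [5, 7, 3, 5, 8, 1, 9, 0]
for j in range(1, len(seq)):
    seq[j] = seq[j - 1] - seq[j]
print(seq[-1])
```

j=1: seq[1] = 5-7 = -2 → [5, -2, 3, 5, 8, 1, 9, 0]
j=2: seq[2] = (-2)-3 = -5 → [5, -2, -5, 5, 8, 1, 9, 0]
j=3: seq[3] = (-5)-5 = -10 → [5, -2, -5, -10, 8, 1, 9, 0]
j=4: seq[4] = (-10)-8 = -18 → [5, -2, -5, -10, -18, 1, 9, 0]
j=5: seq[5] = (-18)-1 = -19 → [5, -2, -5, -10, -18, -19, 9, 0]
j=6: seq[6] = (-19)-9 = -28 → [5, -2, -5, -10, -18, -19, -28, 0]
j=7: seq[7] = (-28)-0 = -28 → [5, -2, -5, -10, -18, -19, -28, -28]

-28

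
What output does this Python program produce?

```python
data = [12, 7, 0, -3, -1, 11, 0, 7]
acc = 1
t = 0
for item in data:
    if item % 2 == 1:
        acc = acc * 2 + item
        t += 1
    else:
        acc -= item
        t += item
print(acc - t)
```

item=12: not odd, acc = 1-12 = -11; t=12
item=7: odd, acc = (-11)*2+7 = -15; t=13
item=0: not odd, acc = (-15)-0 = -15; t=13
item=-3: odd, acc = (-15)*2+(-3) = -33; t=14
item=-1: odd, acc = (-33)*2+(-1) = -67; t=15
item=11: odd, acc = (-67)*2+11 = -123; t=16
item=0: not odd, acc = (-123)-0 = -123; t=16
item=7: odd, acc = (-123)*2+7 = -239; t=17
acc-t = (-239)-17 = -256

-256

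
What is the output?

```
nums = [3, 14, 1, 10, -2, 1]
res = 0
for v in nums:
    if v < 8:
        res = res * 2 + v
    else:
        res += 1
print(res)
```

v=3: <8, res = 0*2+3 = 3
v=14: not <8, res = 3+1 = 4
v=1: <8, res = 4*2+1 = 9
v=10: not <8, res = 9+1 = 10
v=-2: <8, res = 10*2+(-2) = 18
v=1: <8, res = 18*2+1 = 37

37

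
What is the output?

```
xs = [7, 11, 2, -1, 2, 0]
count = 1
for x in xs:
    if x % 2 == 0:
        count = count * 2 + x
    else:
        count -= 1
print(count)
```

x=7: not even, count = 1-1 = 0
x=11: not even, count = 0-1 = -1
x=2: even, count = (-1)*2+2 = 0
x=-1: not even, count = 0-1 = -1
x=2: even, count = (-1)*2+2 = 0
x=0: even, count = 0*2+0 = 0

0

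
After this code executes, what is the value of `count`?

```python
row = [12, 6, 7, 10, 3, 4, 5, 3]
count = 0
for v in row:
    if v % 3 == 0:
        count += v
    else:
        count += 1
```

v=12: %3==0, count = 0+12 = 12
v=6: %3==0, count = 12+6 = 18
v=7: not %3==0, count = 18+1 = 19
v=10: not %3==0, count = 19+1 = 20
v=3: %3==0, count = 20+3 = 23
v=4: not %3==0, count = 23+1 = 24
v=5: not %3==0, count = 24+1 = 25
v=3: %3==0, count = 25+3 = 28

28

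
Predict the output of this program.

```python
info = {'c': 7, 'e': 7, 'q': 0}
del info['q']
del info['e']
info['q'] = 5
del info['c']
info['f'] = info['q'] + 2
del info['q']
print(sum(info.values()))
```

del 'q' → {'c': 7, 'e': 7}
del 'e' → {'c': 7}
info['q'] = 5 → {'c': 7, 'q': 5}
del 'c' → {'q': 5}
info['f'] = info['q']+2 = 7 → {'q': 5, 'f': 7}
del 'q' → {'f': 7}
sum of values = 7

7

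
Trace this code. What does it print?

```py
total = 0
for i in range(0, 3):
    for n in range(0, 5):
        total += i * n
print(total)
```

i=0,n=0: total = 0+0 = 0
i=0,n=1: total = 0+0 = 0
i=0,n=2: total = 0+0 = 0
i=0,n=3: total = 0+0 = 0
i=0,n=4: total = 0+0 = 0
i=1,n=0: total = 0+0 = 0
i=1,n=1: total = 0+1 = 1
i=1,n=2: total = 1+2 = 3
i=1,n=3: total = 3+3 = 6
i=1,n=4: total = 6+4 = 10
i=2,n=0: total = 10+0 = 10
i=2,n=1: total = 10+2 = 12
i=2,n=2: total = 12+4 = 16
i=2,n=3: total = 16+6 = 22
i=2,n=4: total = 22+8 = 30

30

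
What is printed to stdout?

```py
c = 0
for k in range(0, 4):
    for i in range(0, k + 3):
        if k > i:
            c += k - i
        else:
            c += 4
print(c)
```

58

k=0,i=0: not 0>0, c = 0+4 = 4
k=0,i=1: not 0>1, c = 4+4 = 8
k=0,i=2: not 0>2, c = 8+4 = 12
k=1,i=0: 1>0, c = 12+1 = 13
k=1,i=1: not 1>1, c = 13+4 = 17
k=1,i=2: not 1>2, c = 17+4 = 21
k=1,i=3: not 1>3, c = 21+4 = 25
k=2,i=0: 2>0, c = 25+2 = 27
k=2,i=1: 2>1, c = 27+1 = 28
k=2,i=2: not 2>2, c = 28+4 = 32
k=2,i=3: not 2>3, c = 32+4 = 36
k=2,i=4: not 2>4, c = 36+4 = 40
k=3,i=0: 3>0, c = 40+3 = 43
k=3,i=1: 3>1, c = 43+2 = 45
k=3,i=2: 3>2, c = 45+1 = 46
k=3,i=3: not 3>3, c = 46+4 = 50
k=3,i=4: not 3>4, c = 50+4 = 54
k=3,i=5: not 3>5, c = 54+4 = 58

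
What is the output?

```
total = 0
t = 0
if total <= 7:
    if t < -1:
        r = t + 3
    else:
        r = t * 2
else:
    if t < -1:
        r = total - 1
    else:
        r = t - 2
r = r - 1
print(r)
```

-1

total=0, t=0
total <= 7 is True; t < -1 is False
→ r = t * 2 = 0
r = 0-1 = -1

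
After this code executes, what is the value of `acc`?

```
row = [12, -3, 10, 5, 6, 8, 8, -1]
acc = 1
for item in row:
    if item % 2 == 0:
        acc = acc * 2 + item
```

352

item=12: even, acc = 1*2+12 = 14
item=-3: not even
item=10: even, acc = 14*2+10 = 38
item=5: not even
item=6: even, acc = 38*2+6 = 82
item=8: even, acc = 82*2+8 = 172
item=8: even, acc = 172*2+8 = 352
item=-1: not even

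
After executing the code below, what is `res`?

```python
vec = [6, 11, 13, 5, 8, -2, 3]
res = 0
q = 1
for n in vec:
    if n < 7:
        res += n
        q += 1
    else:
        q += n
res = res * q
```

444

n=6: <7, res = 0+6 = 6; q=2
n=11: not <7; q=13
n=13: not <7; q=26
n=5: <7, res = 6+5 = 11; q=27
n=8: not <7; q=35
n=-2: <7, res = 11+(-2) = 9; q=36
n=3: <7, res = 9+3 = 12; q=37
res*q = 12*37 = 444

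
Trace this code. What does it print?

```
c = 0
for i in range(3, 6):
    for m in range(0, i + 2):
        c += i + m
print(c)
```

120

i=3,m=0: c = 0+3 = 3
i=3,m=1: c = 3+4 = 7
i=3,m=2: c = 7+5 = 12
i=3,m=3: c = 12+6 = 18
i=3,m=4: c = 18+7 = 25
i=4,m=0: c = 25+4 = 29
i=4,m=1: c = 29+5 = 34
i=4,m=2: c = 34+6 = 40
i=4,m=3: c = 40+7 = 47
i=4,m=4: c = 47+8 = 55
i=4,m=5: c = 55+9 = 64
i=5,m=0: c = 64+5 = 69
i=5,m=1: c = 69+6 = 75
i=5,m=2: c = 75+7 = 82
i=5,m=3: c = 82+8 = 90
i=5,m=4: c = 90+9 = 99
i=5,m=5: c = 99+10 = 109
i=5,m=6: c = 109+11 = 120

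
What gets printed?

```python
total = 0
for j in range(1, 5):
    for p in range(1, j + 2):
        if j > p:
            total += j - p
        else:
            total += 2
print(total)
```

26

j=1,p=1: not 1>1, total = 0+2 = 2
j=1,p=2: not 1>2, total = 2+2 = 4
j=2,p=1: 2>1, total = 4+1 = 5
j=2,p=2: not 2>2, total = 5+2 = 7
j=2,p=3: not 2>3, total = 7+2 = 9
j=3,p=1: 3>1, total = 9+2 = 11
j=3,p=2: 3>2, total = 11+1 = 12
j=3,p=3: not 3>3, total = 12+2 = 14
j=3,p=4: not 3>4, total = 14+2 = 16
j=4,p=1: 4>1, total = 16+3 = 19
j=4,p=2: 4>2, total = 19+2 = 21
j=4,p=3: 4>3, total = 21+1 = 22
j=4,p=4: not 4>4, total = 22+2 = 24
j=4,p=5: not 4>5, total = 24+2 = 26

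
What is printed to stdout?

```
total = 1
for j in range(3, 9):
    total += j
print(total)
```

34

j=3: total = 1+3 = 4
j=4: total = 4+4 = 8
j=5: total = 8+5 = 13
j=6: total = 13+6 = 19
j=7: total = 19+7 = 26
j=8: total = 26+8 = 34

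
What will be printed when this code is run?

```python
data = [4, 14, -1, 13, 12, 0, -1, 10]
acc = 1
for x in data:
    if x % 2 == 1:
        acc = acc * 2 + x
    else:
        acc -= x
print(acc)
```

x=4: not odd, acc = 1-4 = -3
x=14: not odd, acc = (-3)-14 = -17
x=-1: odd, acc = (-17)*2+(-1) = -35
x=13: odd, acc = (-35)*2+13 = -57
x=12: not odd, acc = (-57)-12 = -69
x=0: not odd, acc = (-69)-0 = -69
x=-1: odd, acc = (-69)*2+(-1) = -139
x=10: not odd, acc = (-139)-10 = -149

-149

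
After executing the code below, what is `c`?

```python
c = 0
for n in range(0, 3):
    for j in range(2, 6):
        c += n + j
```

n=0,j=2: c = 0+2 = 2
n=0,j=3: c = 2+3 = 5
n=0,j=4: c = 5+4 = 9
n=0,j=5: c = 9+5 = 14
n=1,j=2: c = 14+3 = 17
n=1,j=3: c = 17+4 = 21
n=1,j=4: c = 21+5 = 26
n=1,j=5: c = 26+6 = 32
n=2,j=2: c = 32+4 = 36
n=2,j=3: c = 36+5 = 41
n=2,j=4: c = 41+6 = 47
n=2,j=5: c = 47+7 = 54

54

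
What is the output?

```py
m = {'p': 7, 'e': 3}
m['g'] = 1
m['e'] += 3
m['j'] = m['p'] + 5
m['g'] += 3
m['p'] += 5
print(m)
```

{'p': 12, 'e': 6, 'g': 4, 'j': 12}

m['g'] = 1 → {'p': 7, 'e': 3, 'g': 1}
m['e'] = 3+3 = 6 → {'p': 7, 'e': 6, 'g': 1}
m['j'] = m['p']+5 = 12 → {'p': 7, 'e': 6, 'g': 1, 'j': 12}
m['g'] = 1+3 = 4 → {'p': 7, 'e': 6, 'g': 4, 'j': 12}
m['p'] = 7+5 = 12 → {'p': 12, 'e': 6, 'g': 4, 'j': 12}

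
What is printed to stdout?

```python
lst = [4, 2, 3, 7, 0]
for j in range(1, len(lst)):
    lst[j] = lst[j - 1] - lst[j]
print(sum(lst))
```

j=1: lst[1] = 4-2 = 2 → [4, 2, 3, 7, 0]
j=2: lst[2] = 2-3 = -1 → [4, 2, -1, 7, 0]
j=3: lst[3] = (-1)-7 = -8 → [4, 2, -1, -8, 0]
j=4: lst[4] = (-8)-0 = -8 → [4, 2, -1, -8, -8]
sum = -11

-11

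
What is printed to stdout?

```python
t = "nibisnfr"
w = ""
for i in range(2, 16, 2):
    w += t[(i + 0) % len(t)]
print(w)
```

i=2: add t[2]='b' → 'b'
i=4: add t[4]='s' → 'bs'
i=6: add t[6]='f' → 'bsf'
i=8: add t[0]='n' → 'bsfn'
i=10: add t[2]='b' → 'bsfnb'
i=12: add t[4]='s' → 'bsfnbs'
i=14: add t[6]='f' → 'bsfnbsf'

bsfnbsf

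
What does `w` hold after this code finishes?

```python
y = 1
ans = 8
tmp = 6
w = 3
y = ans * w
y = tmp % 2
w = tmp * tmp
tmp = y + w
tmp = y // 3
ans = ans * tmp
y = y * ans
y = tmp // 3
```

y = 8*3 = 24
y = 6%2 = 0
w = 6*6 = 36
tmp = 0+36 = 36
tmp = 0//3 = 0
ans = 8*0 = 0
y = 0*0 = 0
y = 0//3 = 0

36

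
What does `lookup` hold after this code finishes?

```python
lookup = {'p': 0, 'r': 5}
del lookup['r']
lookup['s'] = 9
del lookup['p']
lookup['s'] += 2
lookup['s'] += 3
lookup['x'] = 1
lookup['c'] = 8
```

{'s': 14, 'x': 1, 'c': 8}

del 'r' → {'p': 0}
lookup['s'] = 9 → {'p': 0, 's': 9}
del 'p' → {'s': 9}
lookup['s'] = 9+2 = 11 → {'s': 11}
lookup['s'] = 11+3 = 14 → {'s': 14}
lookup['x'] = 1 → {'s': 14, 'x': 1}
lookup['c'] = 8 → {'s': 14, 'x': 1, 'c': 8}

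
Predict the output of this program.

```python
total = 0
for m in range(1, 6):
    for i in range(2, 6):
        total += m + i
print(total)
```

130

m=1,i=2: total = 0+3 = 3
m=1,i=3: total = 3+4 = 7
m=1,i=4: total = 7+5 = 12
m=1,i=5: total = 12+6 = 18
m=2,i=2: total = 18+4 = 22
m=2,i=3: total = 22+5 = 27
m=2,i=4: total = 27+6 = 33
m=2,i=5: total = 33+7 = 40
m=3,i=2: total = 40+5 = 45
m=3,i=3: total = 45+6 = 51
m=3,i=4: total = 51+7 = 58
m=3,i=5: total = 58+8 = 66
m=4,i=2: total = 66+6 = 72
m=4,i=3: total = 72+7 = 79
m=4,i=4: total = 79+8 = 87
m=4,i=5: total = 87+9 = 96
m=5,i=2: total = 96+7 = 103
m=5,i=3: total = 103+8 = 111
m=5,i=4: total = 111+9 = 120
m=5,i=5: total = 120+10 = 130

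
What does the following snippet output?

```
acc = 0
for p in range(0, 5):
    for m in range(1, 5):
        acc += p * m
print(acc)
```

100

p=0,m=1: acc = 0+0 = 0
p=0,m=2: acc = 0+0 = 0
p=0,m=3: acc = 0+0 = 0
p=0,m=4: acc = 0+0 = 0
p=1,m=1: acc = 0+1 = 1
p=1,m=2: acc = 1+2 = 3
p=1,m=3: acc = 3+3 = 6
p=1,m=4: acc = 6+4 = 10
p=2,m=1: acc = 10+2 = 12
p=2,m=2: acc = 12+4 = 16
p=2,m=3: acc = 16+6 = 22
p=2,m=4: acc = 22+8 = 30
p=3,m=1: acc = 30+3 = 33
p=3,m=2: acc = 33+6 = 39
p=3,m=3: acc = 39+9 = 48
p=3,m=4: acc = 48+12 = 60
p=4,m=1: acc = 60+4 = 64
p=4,m=2: acc = 64+8 = 72
p=4,m=3: acc = 72+12 = 84
p=4,m=4: acc = 84+16 = 100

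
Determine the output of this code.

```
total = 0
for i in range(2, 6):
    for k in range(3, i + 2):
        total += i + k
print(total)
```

80

i=2,k=3: total = 0+5 = 5
i=3,k=3: total = 5+6 = 11
i=3,k=4: total = 11+7 = 18
i=4,k=3: total = 18+7 = 25
i=4,k=4: total = 25+8 = 33
i=4,k=5: total = 33+9 = 42
i=5,k=3: total = 42+8 = 50
i=5,k=4: total = 50+9 = 59
i=5,k=5: total = 59+10 = 69
i=5,k=6: total = 69+11 = 80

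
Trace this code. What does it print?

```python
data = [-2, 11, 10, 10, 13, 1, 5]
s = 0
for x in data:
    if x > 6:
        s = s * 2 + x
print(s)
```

161

x=-2: not >6
x=11: >6, s = 0*2+11 = 11
x=10: >6, s = 11*2+10 = 32
x=10: >6, s = 32*2+10 = 74
x=13: >6, s = 74*2+13 = 161
x=1: not >6
x=5: not >6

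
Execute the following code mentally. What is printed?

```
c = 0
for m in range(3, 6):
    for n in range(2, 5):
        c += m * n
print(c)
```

m=3,n=2: c = 0+6 = 6
m=3,n=3: c = 6+9 = 15
m=3,n=4: c = 15+12 = 27
m=4,n=2: c = 27+8 = 35
m=4,n=3: c = 35+12 = 47
m=4,n=4: c = 47+16 = 63
m=5,n=2: c = 63+10 = 73
m=5,n=3: c = 73+15 = 88
m=5,n=4: c = 88+20 = 108

108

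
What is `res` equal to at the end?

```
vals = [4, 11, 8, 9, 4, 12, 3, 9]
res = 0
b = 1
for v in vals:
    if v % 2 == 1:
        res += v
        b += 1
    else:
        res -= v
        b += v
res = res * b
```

v=4: not odd, res = 0-4 = -4; b=5
v=11: odd, res = (-4)+11 = 7; b=6
v=8: not odd, res = 7-8 = -1; b=14
v=9: odd, res = (-1)+9 = 8; b=15
v=4: not odd, res = 8-4 = 4; b=19
v=12: not odd, res = 4-12 = -8; b=31
v=3: odd, res = (-8)+3 = -5; b=32
v=9: odd, res = (-5)+9 = 4; b=33
res*b = 4*33 = 132

132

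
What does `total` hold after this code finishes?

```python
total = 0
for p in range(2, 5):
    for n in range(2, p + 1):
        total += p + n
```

p=2,n=2: total = 0+4 = 4
p=3,n=2: total = 4+5 = 9
p=3,n=3: total = 9+6 = 15
p=4,n=2: total = 15+6 = 21
p=4,n=3: total = 21+7 = 28
p=4,n=4: total = 28+8 = 36

36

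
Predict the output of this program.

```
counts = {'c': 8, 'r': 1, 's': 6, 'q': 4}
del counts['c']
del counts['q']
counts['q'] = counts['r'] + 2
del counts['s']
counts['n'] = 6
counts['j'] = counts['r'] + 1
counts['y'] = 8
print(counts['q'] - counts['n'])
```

del 'c' → {'r': 1, 's': 6, 'q': 4}
del 'q' → {'r': 1, 's': 6}
counts['q'] = counts['r']+2 = 3 → {'r': 1, 's': 6, 'q': 3}
del 's' → {'r': 1, 'q': 3}
counts['n'] = 6 → {'r': 1, 'q': 3, 'n': 6}
counts['j'] = counts['r']+1 = 2 → {'r': 1, 'q': 3, 'n': 6, 'j': 2}
counts['y'] = 8 → {'r': 1, 'q': 3, 'n': 6, 'j': 2, 'y': 8}
counts['q']-counts['n'] = 3-6 = -3

-3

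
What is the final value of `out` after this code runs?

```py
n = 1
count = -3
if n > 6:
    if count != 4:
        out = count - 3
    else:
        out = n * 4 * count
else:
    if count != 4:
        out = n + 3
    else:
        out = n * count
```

4

n=1, count=-3
n > 6 is False; count != 4 is True
→ out = n + 3 = 4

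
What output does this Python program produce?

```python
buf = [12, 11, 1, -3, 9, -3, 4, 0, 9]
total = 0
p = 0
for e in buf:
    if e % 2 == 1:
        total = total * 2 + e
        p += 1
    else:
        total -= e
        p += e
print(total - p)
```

e=12: not odd, total = 0-12 = -12; p=12
e=11: odd, total = (-12)*2+11 = -13; p=13
e=1: odd, total = (-13)*2+1 = -25; p=14
e=-3: odd, total = (-25)*2+(-3) = -53; p=15
e=9: odd, total = (-53)*2+9 = -97; p=16
e=-3: odd, total = (-97)*2+(-3) = -197; p=17
e=4: not odd, total = (-197)-4 = -201; p=21
e=0: not odd, total = (-201)-0 = -201; p=21
e=9: odd, total = (-201)*2+9 = -393; p=22
total-p = (-393)-22 = -415

-415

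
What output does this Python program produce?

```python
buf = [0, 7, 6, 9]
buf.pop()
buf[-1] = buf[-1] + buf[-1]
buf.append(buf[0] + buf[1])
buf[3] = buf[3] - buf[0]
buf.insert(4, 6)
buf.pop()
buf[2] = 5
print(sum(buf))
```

19

pop() removes 9 → [0, 7, 6]
buf[-1] = buf[-1]+buf[-1] = 6+6 = 12 → [0, 7, 12]
append buf[0]+buf[1] = 0+7 = 7 → [0, 7, 12, 7]
buf[3] = buf[3]-buf[0] = 7-0 = 7 → [0, 7, 12, 7]
insert 6 at 4 → [0, 7, 12, 7, 6]
pop() removes 6 → [0, 7, 12, 7]
buf[2] = 5 → [0, 7, 5, 7]
sum = 19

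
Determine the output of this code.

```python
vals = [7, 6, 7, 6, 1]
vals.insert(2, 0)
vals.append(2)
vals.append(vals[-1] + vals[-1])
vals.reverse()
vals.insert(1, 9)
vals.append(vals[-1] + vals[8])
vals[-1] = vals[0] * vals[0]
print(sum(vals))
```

58

insert 0 at 2 → [7, 6, 0, 7, 6, 1]
append 2 → [7, 6, 0, 7, 6, 1, 2]
append vals[-1]+vals[-1] = 2+2 = 4 → [7, 6, 0, 7, 6, 1, 2, 4]
reverse → [4, 2, 1, 6, 7, 0, 6, 7]
insert 9 at 1 → [4, 9, 2, 1, 6, 7, 0, 6, 7]
append vals[-1]+vals[8] = 7+7 = 14 → [4, 9, 2, 1, 6, 7, 0, 6, 7, 14]
vals[-1] = vals[0]*vals[0] = 4*4 = 16 → [4, 9, 2, 1, 6, 7, 0, 6, 7, 16]
sum = 58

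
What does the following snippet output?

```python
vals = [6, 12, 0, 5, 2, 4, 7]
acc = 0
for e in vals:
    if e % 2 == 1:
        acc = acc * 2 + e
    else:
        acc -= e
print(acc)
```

e=6: not odd, acc = 0-6 = -6
e=12: not odd, acc = (-6)-12 = -18
e=0: not odd, acc = (-18)-0 = -18
e=5: odd, acc = (-18)*2+5 = -31
e=2: not odd, acc = (-31)-2 = -33
e=4: not odd, acc = (-33)-4 = -37
e=7: odd, acc = (-37)*2+7 = -67

-67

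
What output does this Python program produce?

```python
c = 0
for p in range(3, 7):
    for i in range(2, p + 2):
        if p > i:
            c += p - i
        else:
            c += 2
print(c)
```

p=3,i=2: 3>2, c = 0+1 = 1
p=3,i=3: not 3>3, c = 1+2 = 3
p=3,i=4: not 3>4, c = 3+2 = 5
p=4,i=2: 4>2, c = 5+2 = 7
p=4,i=3: 4>3, c = 7+1 = 8
p=4,i=4: not 4>4, c = 8+2 = 10
p=4,i=5: not 4>5, c = 10+2 = 12
p=5,i=2: 5>2, c = 12+3 = 15
p=5,i=3: 5>3, c = 15+2 = 17
p=5,i=4: 5>4, c = 17+1 = 18
p=5,i=5: not 5>5, c = 18+2 = 20
p=5,i=6: not 5>6, c = 20+2 = 22
p=6,i=2: 6>2, c = 22+4 = 26
p=6,i=3: 6>3, c = 26+3 = 29
p=6,i=4: 6>4, c = 29+2 = 31
p=6,i=5: 6>5, c = 31+1 = 32
p=6,i=6: not 6>6, c = 32+2 = 34
p=6,i=7: not 6>7, c = 34+2 = 36

36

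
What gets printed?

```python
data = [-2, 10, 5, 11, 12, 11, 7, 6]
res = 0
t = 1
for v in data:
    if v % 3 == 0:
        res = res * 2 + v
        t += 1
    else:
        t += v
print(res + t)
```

v=-2: not %3==0; t=-1
v=10: not %3==0; t=9
v=5: not %3==0; t=14
v=11: not %3==0; t=25
v=12: %3==0, res = 0*2+12 = 12; t=26
v=11: not %3==0; t=37
v=7: not %3==0; t=44
v=6: %3==0, res = 12*2+6 = 30; t=45
res+t = 30+45 = 75

75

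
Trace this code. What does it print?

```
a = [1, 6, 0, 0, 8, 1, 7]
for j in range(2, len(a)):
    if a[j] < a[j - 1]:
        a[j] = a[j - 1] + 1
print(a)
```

j=2: 0<6, a[2] = 6+1 = 7 → [1, 6, 7, 0, 8, 1, 7]
j=3: 0<7, a[3] = 7+1 = 8 → [1, 6, 7, 8, 8, 1, 7]
j=4: 8>=8, unchanged → [1, 6, 7, 8, 8, 1, 7]
j=5: 1<8, a[5] = 8+1 = 9 → [1, 6, 7, 8, 8, 9, 7]
j=6: 7<9, a[6] = 9+1 = 10 → [1, 6, 7, 8, 8, 9, 10]

[1, 6, 7, 8, 8, 9, 10]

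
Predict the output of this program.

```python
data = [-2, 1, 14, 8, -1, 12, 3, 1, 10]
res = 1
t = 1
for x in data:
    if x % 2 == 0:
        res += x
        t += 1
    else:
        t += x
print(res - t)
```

x=-2: even, res = 1+(-2) = -1; t=2
x=1: not even; t=3
x=14: even, res = (-1)+14 = 13; t=4
x=8: even, res = 13+8 = 21; t=5
x=-1: not even; t=4
x=12: even, res = 21+12 = 33; t=5
x=3: not even; t=8
x=1: not even; t=9
x=10: even, res = 33+10 = 43; t=10
res-t = 43-10 = 33

33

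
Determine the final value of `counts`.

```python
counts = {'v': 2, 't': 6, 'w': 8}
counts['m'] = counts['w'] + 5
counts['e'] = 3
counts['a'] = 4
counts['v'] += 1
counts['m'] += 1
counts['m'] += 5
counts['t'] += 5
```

{'v': 3, 't': 11, 'w': 8, 'm': 19, 'e': 3, 'a': 4}

counts['m'] = counts['w']+5 = 13 → {'v': 2, 't': 6, 'w': 8, 'm': 13}
counts['e'] = 3 → {'v': 2, 't': 6, 'w': 8, 'm': 13, 'e': 3}
counts['a'] = 4 → {'v': 2, 't': 6, 'w': 8, 'm': 13, 'e': 3, 'a': 4}
counts['v'] = 2+1 = 3 → {'v': 3, 't': 6, 'w': 8, 'm': 13, 'e': 3, 'a': 4}
counts['m'] = 13+1 = 14 → {'v': 3, 't': 6, 'w': 8, 'm': 14, 'e': 3, 'a': 4}
counts['m'] = 14+5 = 19 → {'v': 3, 't': 6, 'w': 8, 'm': 19, 'e': 3, 'a': 4}
counts['t'] = 6+5 = 11 → {'v': 3, 't': 11, 'w': 8, 'm': 19, 'e': 3, 'a': 4}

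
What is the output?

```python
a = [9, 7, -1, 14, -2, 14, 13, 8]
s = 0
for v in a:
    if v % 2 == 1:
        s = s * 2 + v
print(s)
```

111

v=9: odd, s = 0*2+9 = 9
v=7: odd, s = 9*2+7 = 25
v=-1: odd, s = 25*2+(-1) = 49
v=14: not odd
v=-2: not odd
v=14: not odd
v=13: odd, s = 49*2+13 = 111
v=8: not odd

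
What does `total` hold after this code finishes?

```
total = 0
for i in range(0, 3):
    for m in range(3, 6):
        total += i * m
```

36

i=0,m=3: total = 0+0 = 0
i=0,m=4: total = 0+0 = 0
i=0,m=5: total = 0+0 = 0
i=1,m=3: total = 0+3 = 3
i=1,m=4: total = 3+4 = 7
i=1,m=5: total = 7+5 = 12
i=2,m=3: total = 12+6 = 18
i=2,m=4: total = 18+8 = 26
i=2,m=5: total = 26+10 = 36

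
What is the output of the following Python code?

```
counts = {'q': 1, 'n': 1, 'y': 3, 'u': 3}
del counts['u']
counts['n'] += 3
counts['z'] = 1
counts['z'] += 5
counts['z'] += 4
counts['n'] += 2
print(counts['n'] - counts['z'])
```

del 'u' → {'q': 1, 'n': 1, 'y': 3}
counts['n'] = 1+3 = 4 → {'q': 1, 'n': 4, 'y': 3}
counts['z'] = 1 → {'q': 1, 'n': 4, 'y': 3, 'z': 1}
counts['z'] = 1+5 = 6 → {'q': 1, 'n': 4, 'y': 3, 'z': 6}
counts['z'] = 6+4 = 10 → {'q': 1, 'n': 4, 'y': 3, 'z': 10}
counts['n'] = 4+2 = 6 → {'q': 1, 'n': 6, 'y': 3, 'z': 10}
counts['n']-counts['z'] = 6-10 = -4

-4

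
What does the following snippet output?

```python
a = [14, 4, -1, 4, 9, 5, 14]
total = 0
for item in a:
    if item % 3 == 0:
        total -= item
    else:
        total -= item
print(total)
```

item=14: not %3==0, total = 0-14 = -14
item=4: not %3==0, total = (-14)-4 = -18
item=-1: not %3==0, total = (-18)-(-1) = -17
item=4: not %3==0, total = (-17)-4 = -21
item=9: %3==0, total = (-21)-9 = -30
item=5: not %3==0, total = (-30)-5 = -35
item=14: not %3==0, total = (-35)-14 = -49

-49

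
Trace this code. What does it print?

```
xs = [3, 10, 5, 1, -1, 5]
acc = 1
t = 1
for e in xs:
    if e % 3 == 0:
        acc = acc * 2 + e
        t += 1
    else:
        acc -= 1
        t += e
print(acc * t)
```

0

e=3: %3==0, acc = 1*2+3 = 5; t=2
e=10: not %3==0, acc = 5-1 = 4; t=12
e=5: not %3==0, acc = 4-1 = 3; t=17
e=1: not %3==0, acc = 3-1 = 2; t=18
e=-1: not %3==0, acc = 2-1 = 1; t=17
e=5: not %3==0, acc = 1-1 = 0; t=22
acc*t = 0*22 = 0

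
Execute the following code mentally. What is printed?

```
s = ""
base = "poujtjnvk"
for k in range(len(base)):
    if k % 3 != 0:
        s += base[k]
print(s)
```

outjvk

k=0: skip
k=1: add 'o' → 'o'
k=2: add 'u' → 'ou'
k=3: skip
k=4: add 't' → 'out'
k=5: add 'j' → 'outj'
k=6: skip
k=7: add 'v' → 'outjv'
k=8: add 'k' → 'outjvk'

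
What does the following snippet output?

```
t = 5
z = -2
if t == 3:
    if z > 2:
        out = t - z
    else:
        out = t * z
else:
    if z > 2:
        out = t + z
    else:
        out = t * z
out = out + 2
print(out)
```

t=5, z=-2
t == 3 is False; z > 2 is False
→ out = t * z = -10
out = (-10)+2 = -8

-8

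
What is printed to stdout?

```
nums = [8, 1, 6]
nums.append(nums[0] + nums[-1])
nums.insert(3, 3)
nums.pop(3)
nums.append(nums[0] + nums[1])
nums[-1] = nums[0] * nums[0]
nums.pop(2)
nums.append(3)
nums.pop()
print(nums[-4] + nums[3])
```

append nums[0]+nums[-1] = 8+6 = 14 → [8, 1, 6, 14]
insert 3 at 3 → [8, 1, 6, 3, 14]
pop(3) removes 3 → [8, 1, 6, 14]
append nums[0]+nums[1] = 8+1 = 9 → [8, 1, 6, 14, 9]
nums[-1] = nums[0]*nums[0] = 8*8 = 64 → [8, 1, 6, 14, 64]
pop(2) removes 6 → [8, 1, 14, 64]
append 3 → [8, 1, 14, 64, 3]
pop() removes 3 → [8, 1, 14, 64]
nums[-4]+nums[3] = 8+64 = 72

72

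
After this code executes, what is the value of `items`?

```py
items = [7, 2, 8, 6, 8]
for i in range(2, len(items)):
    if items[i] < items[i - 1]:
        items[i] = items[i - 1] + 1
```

i=2: 8>=2, unchanged → [7, 2, 8, 6, 8]
i=3: 6<8, items[3] = 8+1 = 9 → [7, 2, 8, 9, 8]
i=4: 8<9, items[4] = 9+1 = 10 → [7, 2, 8, 9, 10]

[7, 2, 8, 9, 10]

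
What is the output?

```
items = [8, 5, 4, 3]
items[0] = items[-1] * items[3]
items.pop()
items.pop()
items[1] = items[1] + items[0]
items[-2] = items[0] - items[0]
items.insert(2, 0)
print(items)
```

items[0] = items[-1]*items[3] = 3*3 = 9 → [9, 5, 4, 3]
pop() removes 3 → [9, 5, 4]
pop() removes 4 → [9, 5]
items[1] = items[1]+items[0] = 5+9 = 14 → [9, 14]
items[-2] = items[0]-items[0] = 9-9 = 0 → [0, 14]
insert 0 at 2 → [0, 14, 0]

[0, 14, 0]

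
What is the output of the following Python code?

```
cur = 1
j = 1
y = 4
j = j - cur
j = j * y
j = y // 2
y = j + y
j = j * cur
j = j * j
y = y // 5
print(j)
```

4

j = 1-1 = 0
j = 0*4 = 0
j = 4//2 = 2
y = 2+4 = 6
j = 2*1 = 2
j = 2*2 = 4
y = 6//5 = 1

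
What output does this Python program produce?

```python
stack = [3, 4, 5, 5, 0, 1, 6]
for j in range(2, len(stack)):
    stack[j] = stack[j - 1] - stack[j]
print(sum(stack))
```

j=2: stack[2] = 4-5 = -1 → [3, 4, -1, 5, 0, 1, 6]
j=3: stack[3] = (-1)-5 = -6 → [3, 4, -1, -6, 0, 1, 6]
j=4: stack[4] = (-6)-0 = -6 → [3, 4, -1, -6, -6, 1, 6]
j=5: stack[5] = (-6)-1 = -7 → [3, 4, -1, -6, -6, -7, 6]
j=6: stack[6] = (-7)-6 = -13 → [3, 4, -1, -6, -6, -7, -13]
sum = -26

-26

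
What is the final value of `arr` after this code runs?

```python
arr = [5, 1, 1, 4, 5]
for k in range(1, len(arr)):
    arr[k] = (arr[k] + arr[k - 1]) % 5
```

k=1: arr[1] = (1+5)%5 = 1 → [5, 1, 1, 4, 5]
k=2: arr[2] = (1+1)%5 = 2 → [5, 1, 2, 4, 5]
k=3: arr[3] = (4+2)%5 = 1 → [5, 1, 2, 1, 5]
k=4: arr[4] = (5+1)%5 = 1 → [5, 1, 2, 1, 1]

[5, 1, 2, 1, 1]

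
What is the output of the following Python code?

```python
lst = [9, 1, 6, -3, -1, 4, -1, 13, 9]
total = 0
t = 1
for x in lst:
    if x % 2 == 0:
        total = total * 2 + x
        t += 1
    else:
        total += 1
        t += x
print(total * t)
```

x=9: not even, total = 0+1 = 1; t=10
x=1: not even, total = 1+1 = 2; t=11
x=6: even, total = 2*2+6 = 10; t=12
x=-3: not even, total = 10+1 = 11; t=9
x=-1: not even, total = 11+1 = 12; t=8
x=4: even, total = 12*2+4 = 28; t=9
x=-1: not even, total = 28+1 = 29; t=8
x=13: not even, total = 29+1 = 30; t=21
x=9: not even, total = 30+1 = 31; t=30
total*t = 31*30 = 930

930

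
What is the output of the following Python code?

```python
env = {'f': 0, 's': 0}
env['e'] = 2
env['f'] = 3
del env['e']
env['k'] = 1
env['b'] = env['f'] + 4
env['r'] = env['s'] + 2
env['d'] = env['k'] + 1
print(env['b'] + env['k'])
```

env['e'] = 2 → {'f': 0, 's': 0, 'e': 2}
env['f'] = 3 → {'f': 3, 's': 0, 'e': 2}
del 'e' → {'f': 3, 's': 0}
env['k'] = 1 → {'f': 3, 's': 0, 'k': 1}
env['b'] = env['f']+4 = 7 → {'f': 3, 's': 0, 'k': 1, 'b': 7}
env['r'] = env['s']+2 = 2 → {'f': 3, 's': 0, 'k': 1, 'b': 7, 'r': 2}
env['d'] = env['k']+1 = 2 → {'f': 3, 's': 0, 'k': 1, 'b': 7, 'r': 2, 'd': 2}
env['b']+env['k'] = 7+1 = 8

8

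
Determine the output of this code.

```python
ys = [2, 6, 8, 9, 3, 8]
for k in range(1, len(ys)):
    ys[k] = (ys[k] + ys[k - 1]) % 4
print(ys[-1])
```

0

k=1: ys[1] = (6+2)%4 = 0 → [2, 0, 8, 9, 3, 8]
k=2: ys[2] = (8+0)%4 = 0 → [2, 0, 0, 9, 3, 8]
k=3: ys[3] = (9+0)%4 = 1 → [2, 0, 0, 1, 3, 8]
k=4: ys[4] = (3+1)%4 = 0 → [2, 0, 0, 1, 0, 8]
k=5: ys[5] = (8+0)%4 = 0 → [2, 0, 0, 1, 0, 0]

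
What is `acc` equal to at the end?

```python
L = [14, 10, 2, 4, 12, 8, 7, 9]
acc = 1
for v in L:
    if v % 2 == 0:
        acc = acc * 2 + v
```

736

v=14: even, acc = 1*2+14 = 16
v=10: even, acc = 16*2+10 = 42
v=2: even, acc = 42*2+2 = 86
v=4: even, acc = 86*2+4 = 176
v=12: even, acc = 176*2+12 = 364
v=8: even, acc = 364*2+8 = 736
v=7: not even
v=9: not even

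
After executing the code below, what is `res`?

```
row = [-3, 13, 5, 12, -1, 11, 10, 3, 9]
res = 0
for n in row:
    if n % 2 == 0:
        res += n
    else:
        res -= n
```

-15

n=-3: not even, res = 0-(-3) = 3
n=13: not even, res = 3-13 = -10
n=5: not even, res = (-10)-5 = -15
n=12: even, res = (-15)+12 = -3
n=-1: not even, res = (-3)-(-1) = -2
n=11: not even, res = (-2)-11 = -13
n=10: even, res = (-13)+10 = -3
n=3: not even, res = (-3)-3 = -6
n=9: not even, res = (-6)-9 = -15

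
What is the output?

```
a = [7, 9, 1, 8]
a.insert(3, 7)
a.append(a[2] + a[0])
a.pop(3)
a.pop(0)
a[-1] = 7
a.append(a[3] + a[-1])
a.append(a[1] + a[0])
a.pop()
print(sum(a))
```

insert 7 at 3 → [7, 9, 1, 7, 8]
append a[2]+a[0] = 1+7 = 8 → [7, 9, 1, 7, 8, 8]
pop(3) removes 7 → [7, 9, 1, 8, 8]
pop(0) removes 7 → [9, 1, 8, 8]
a[-1] = 7 → [9, 1, 8, 7]
append a[3]+a[-1] = 7+7 = 14 → [9, 1, 8, 7, 14]
append a[1]+a[0] = 1+9 = 10 → [9, 1, 8, 7, 14, 10]
pop() removes 10 → [9, 1, 8, 7, 14]
sum = 39

39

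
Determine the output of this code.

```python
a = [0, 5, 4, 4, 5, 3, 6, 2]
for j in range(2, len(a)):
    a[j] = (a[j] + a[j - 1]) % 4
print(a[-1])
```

j=2: a[2] = (4+5)%4 = 1 → [0, 5, 1, 4, 5, 3, 6, 2]
j=3: a[3] = (4+1)%4 = 1 → [0, 5, 1, 1, 5, 3, 6, 2]
j=4: a[4] = (5+1)%4 = 2 → [0, 5, 1, 1, 2, 3, 6, 2]
j=5: a[5] = (3+2)%4 = 1 → [0, 5, 1, 1, 2, 1, 6, 2]
j=6: a[6] = (6+1)%4 = 3 → [0, 5, 1, 1, 2, 1, 3, 2]
j=7: a[7] = (2+3)%4 = 1 → [0, 5, 1, 1, 2, 1, 3, 1]

1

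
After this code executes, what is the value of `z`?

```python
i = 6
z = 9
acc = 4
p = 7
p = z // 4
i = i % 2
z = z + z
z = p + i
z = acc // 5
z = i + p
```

2

p = 9//4 = 2
i = 6%2 = 0
z = 9+9 = 18
z = 2+0 = 2
z = 4//5 = 0
z = 0+2 = 2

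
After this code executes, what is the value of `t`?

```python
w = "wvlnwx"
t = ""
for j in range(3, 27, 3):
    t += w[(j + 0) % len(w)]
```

j=3: add w[3]='n' → 'n'
j=6: add w[0]='w' → 'nw'
j=9: add w[3]='n' → 'nwn'
j=12: add w[0]='w' → 'nwnw'
j=15: add w[3]='n' → 'nwnwn'
j=18: add w[0]='w' → 'nwnwnw'
j=21: add w[3]='n' → 'nwnwnwn'
j=24: add w[0]='w' → 'nwnwnwnw'

'nwnwnwnw'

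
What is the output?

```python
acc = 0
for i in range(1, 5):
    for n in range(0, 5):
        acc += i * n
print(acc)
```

100

i=1,n=0: acc = 0+0 = 0
i=1,n=1: acc = 0+1 = 1
i=1,n=2: acc = 1+2 = 3
i=1,n=3: acc = 3+3 = 6
i=1,n=4: acc = 6+4 = 10
i=2,n=0: acc = 10+0 = 10
i=2,n=1: acc = 10+2 = 12
i=2,n=2: acc = 12+4 = 16
i=2,n=3: acc = 16+6 = 22
i=2,n=4: acc = 22+8 = 30
i=3,n=0: acc = 30+0 = 30
i=3,n=1: acc = 30+3 = 33
i=3,n=2: acc = 33+6 = 39
i=3,n=3: acc = 39+9 = 48
i=3,n=4: acc = 48+12 = 60
i=4,n=0: acc = 60+0 = 60
i=4,n=1: acc = 60+4 = 64
i=4,n=2: acc = 64+8 = 72
i=4,n=3: acc = 72+12 = 84
i=4,n=4: acc = 84+16 = 100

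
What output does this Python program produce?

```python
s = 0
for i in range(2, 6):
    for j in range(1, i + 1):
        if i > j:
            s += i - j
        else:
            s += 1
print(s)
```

24

i=2,j=1: 2>1, s = 0+1 = 1
i=2,j=2: not 2>2, s = 1+1 = 2
i=3,j=1: 3>1, s = 2+2 = 4
i=3,j=2: 3>2, s = 4+1 = 5
i=3,j=3: not 3>3, s = 5+1 = 6
i=4,j=1: 4>1, s = 6+3 = 9
i=4,j=2: 4>2, s = 9+2 = 11
i=4,j=3: 4>3, s = 11+1 = 12
i=4,j=4: not 4>4, s = 12+1 = 13
i=5,j=1: 5>1, s = 13+4 = 17
i=5,j=2: 5>2, s = 17+3 = 20
i=5,j=3: 5>3, s = 20+2 = 22
i=5,j=4: 5>4, s = 22+1 = 23
i=5,j=5: not 5>5, s = 23+1 = 24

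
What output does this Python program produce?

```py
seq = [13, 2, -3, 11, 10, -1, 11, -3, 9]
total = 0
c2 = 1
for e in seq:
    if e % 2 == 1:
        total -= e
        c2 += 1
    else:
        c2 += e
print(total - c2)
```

-57

e=13: odd, total = 0-13 = -13; c2=2
e=2: not odd; c2=4
e=-3: odd, total = (-13)-(-3) = -10; c2=5
e=11: odd, total = (-10)-11 = -21; c2=6
e=10: not odd; c2=16
e=-1: odd, total = (-21)-(-1) = -20; c2=17
e=11: odd, total = (-20)-11 = -31; c2=18
e=-3: odd, total = (-31)-(-3) = -28; c2=19
e=9: odd, total = (-28)-9 = -37; c2=20
total-c2 = (-37)-20 = -57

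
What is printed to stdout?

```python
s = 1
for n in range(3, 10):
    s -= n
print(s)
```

n=3: s = 1-3 = -2
n=4: s = (-2)-4 = -6
n=5: s = (-6)-5 = -11
n=6: s = (-11)-6 = -17
n=7: s = (-17)-7 = -24
n=8: s = (-24)-8 = -32
n=9: s = (-32)-9 = -41

-41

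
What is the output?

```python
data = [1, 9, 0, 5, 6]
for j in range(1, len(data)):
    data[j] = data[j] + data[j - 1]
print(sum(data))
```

57

j=1: data[1] = 9+1 = 10 → [1, 10, 0, 5, 6]
j=2: data[2] = 0+10 = 10 → [1, 10, 10, 5, 6]
j=3: data[3] = 5+10 = 15 → [1, 10, 10, 15, 6]
j=4: data[4] = 6+15 = 21 → [1, 10, 10, 15, 21]
sum = 57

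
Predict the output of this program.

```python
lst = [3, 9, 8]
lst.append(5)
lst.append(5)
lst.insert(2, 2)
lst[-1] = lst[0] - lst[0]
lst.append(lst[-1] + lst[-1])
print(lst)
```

[3, 9, 2, 8, 5, 0, 0]

append 5 → [3, 9, 8, 5]
append 5 → [3, 9, 8, 5, 5]
insert 2 at 2 → [3, 9, 2, 8, 5, 5]
lst[-1] = lst[0]-lst[0] = 3-3 = 0 → [3, 9, 2, 8, 5, 0]
append lst[-1]+lst[-1] = 0+0 = 0 → [3, 9, 2, 8, 5, 0, 0]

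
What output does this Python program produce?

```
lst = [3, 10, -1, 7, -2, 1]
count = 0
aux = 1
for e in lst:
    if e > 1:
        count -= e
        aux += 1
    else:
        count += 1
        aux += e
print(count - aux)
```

e=3: >1, count = 0-3 = -3; aux=2
e=10: >1, count = (-3)-10 = -13; aux=3
e=-1: not >1, count = (-13)+1 = -12; aux=2
e=7: >1, count = (-12)-7 = -19; aux=3
e=-2: not >1, count = (-19)+1 = -18; aux=1
e=1: not >1, count = (-18)+1 = -17; aux=2
count-aux = (-17)-2 = -19

-19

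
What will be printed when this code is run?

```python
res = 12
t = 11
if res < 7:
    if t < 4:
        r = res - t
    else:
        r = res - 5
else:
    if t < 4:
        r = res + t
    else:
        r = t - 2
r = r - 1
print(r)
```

res=12, t=11
res < 7 is False; t < 4 is False
→ r = t - 2 = 9
r = 9-1 = 8

8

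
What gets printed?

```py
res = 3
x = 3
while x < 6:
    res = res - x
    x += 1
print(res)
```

-9

x=3: res = 3-3 = 0
x=4: res = 0-4 = -4
x=5: res = (-4)-5 = -9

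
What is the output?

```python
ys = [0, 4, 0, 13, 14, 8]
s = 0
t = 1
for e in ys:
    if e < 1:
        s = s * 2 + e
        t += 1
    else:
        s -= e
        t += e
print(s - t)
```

-85

e=0: <1, s = 0*2+0 = 0; t=2
e=4: not <1, s = 0-4 = -4; t=6
e=0: <1, s = (-4)*2+0 = -8; t=7
e=13: not <1, s = (-8)-13 = -21; t=20
e=14: not <1, s = (-21)-14 = -35; t=34
e=8: not <1, s = (-35)-8 = -43; t=42
s-t = (-43)-42 = -85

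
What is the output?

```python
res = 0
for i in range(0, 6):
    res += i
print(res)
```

i=0: res = 0+0 = 0
i=1: res = 0+1 = 1
i=2: res = 1+2 = 3
i=3: res = 3+3 = 6
i=4: res = 6+4 = 10
i=5: res = 10+5 = 15

15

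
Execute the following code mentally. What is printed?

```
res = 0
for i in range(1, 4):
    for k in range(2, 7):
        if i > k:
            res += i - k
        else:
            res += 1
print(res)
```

15

i=1,k=2: not 1>2, res = 0+1 = 1
i=1,k=3: not 1>3, res = 1+1 = 2
i=1,k=4: not 1>4, res = 2+1 = 3
i=1,k=5: not 1>5, res = 3+1 = 4
i=1,k=6: not 1>6, res = 4+1 = 5
i=2,k=2: not 2>2, res = 5+1 = 6
i=2,k=3: not 2>3, res = 6+1 = 7
i=2,k=4: not 2>4, res = 7+1 = 8
i=2,k=5: not 2>5, res = 8+1 = 9
i=2,k=6: not 2>6, res = 9+1 = 10
i=3,k=2: 3>2, res = 10+1 = 11
i=3,k=3: not 3>3, res = 11+1 = 12
i=3,k=4: not 3>4, res = 12+1 = 13
i=3,k=5: not 3>5, res = 13+1 = 14
i=3,k=6: not 3>6, res = 14+1 = 15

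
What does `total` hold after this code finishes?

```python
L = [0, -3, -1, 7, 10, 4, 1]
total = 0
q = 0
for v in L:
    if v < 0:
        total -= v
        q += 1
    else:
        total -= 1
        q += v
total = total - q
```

-25

v=0: not <0, total = 0-1 = -1; q=0
v=-3: <0, total = (-1)-(-3) = 2; q=1
v=-1: <0, total = 2-(-1) = 3; q=2
v=7: not <0, total = 3-1 = 2; q=9
v=10: not <0, total = 2-1 = 1; q=19
v=4: not <0, total = 1-1 = 0; q=23
v=1: not <0, total = 0-1 = -1; q=24
total-q = (-1)-24 = -25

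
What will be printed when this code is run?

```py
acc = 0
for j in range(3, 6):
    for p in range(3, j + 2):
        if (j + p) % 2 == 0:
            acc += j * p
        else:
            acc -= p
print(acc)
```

43

j=3,p=3: even sum, acc = 0+9 = 9
j=3,p=4: odd sum, acc = 9-4 = 5
j=4,p=3: odd sum, acc = 5-3 = 2
j=4,p=4: even sum, acc = 2+16 = 18
j=4,p=5: odd sum, acc = 18-5 = 13
j=5,p=3: even sum, acc = 13+15 = 28
j=5,p=4: odd sum, acc = 28-4 = 24
j=5,p=5: even sum, acc = 24+25 = 49
j=5,p=6: odd sum, acc = 49-6 = 43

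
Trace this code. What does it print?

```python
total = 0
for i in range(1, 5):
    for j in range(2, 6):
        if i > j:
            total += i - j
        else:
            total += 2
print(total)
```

30

i=1,j=2: not 1>2, total = 0+2 = 2
i=1,j=3: not 1>3, total = 2+2 = 4
i=1,j=4: not 1>4, total = 4+2 = 6
i=1,j=5: not 1>5, total = 6+2 = 8
i=2,j=2: not 2>2, total = 8+2 = 10
i=2,j=3: not 2>3, total = 10+2 = 12
i=2,j=4: not 2>4, total = 12+2 = 14
i=2,j=5: not 2>5, total = 14+2 = 16
i=3,j=2: 3>2, total = 16+1 = 17
i=3,j=3: not 3>3, total = 17+2 = 19
i=3,j=4: not 3>4, total = 19+2 = 21
i=3,j=5: not 3>5, total = 21+2 = 23
i=4,j=2: 4>2, total = 23+2 = 25
i=4,j=3: 4>3, total = 25+1 = 26
i=4,j=4: not 4>4, total = 26+2 = 28
i=4,j=5: not 4>5, total = 28+2 = 30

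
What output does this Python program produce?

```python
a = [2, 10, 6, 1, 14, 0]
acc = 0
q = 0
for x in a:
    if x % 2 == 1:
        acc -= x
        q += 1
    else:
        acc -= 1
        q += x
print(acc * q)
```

x=2: not odd, acc = 0-1 = -1; q=2
x=10: not odd, acc = (-1)-1 = -2; q=12
x=6: not odd, acc = (-2)-1 = -3; q=18
x=1: odd, acc = (-3)-1 = -4; q=19
x=14: not odd, acc = (-4)-1 = -5; q=33
x=0: not odd, acc = (-5)-1 = -6; q=33
acc*q = (-6)*33 = -198

-198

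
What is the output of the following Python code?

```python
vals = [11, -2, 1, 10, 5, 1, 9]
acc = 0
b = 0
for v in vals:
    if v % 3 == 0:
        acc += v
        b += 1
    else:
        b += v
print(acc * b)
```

v=11: not %3==0; b=11
v=-2: not %3==0; b=9
v=1: not %3==0; b=10
v=10: not %3==0; b=20
v=5: not %3==0; b=25
v=1: not %3==0; b=26
v=9: %3==0, acc = 0+9 = 9; b=27
acc*b = 9*27 = 243

243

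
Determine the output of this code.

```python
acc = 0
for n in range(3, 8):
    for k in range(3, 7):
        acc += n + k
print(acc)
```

190

n=3,k=3: acc = 0+6 = 6
n=3,k=4: acc = 6+7 = 13
n=3,k=5: acc = 13+8 = 21
n=3,k=6: acc = 21+9 = 30
n=4,k=3: acc = 30+7 = 37
n=4,k=4: acc = 37+8 = 45
n=4,k=5: acc = 45+9 = 54
n=4,k=6: acc = 54+10 = 64
n=5,k=3: acc = 64+8 = 72
n=5,k=4: acc = 72+9 = 81
n=5,k=5: acc = 81+10 = 91
n=5,k=6: acc = 91+11 = 102
n=6,k=3: acc = 102+9 = 111
n=6,k=4: acc = 111+10 = 121
n=6,k=5: acc = 121+11 = 132
n=6,k=6: acc = 132+12 = 144
n=7,k=3: acc = 144+10 = 154
n=7,k=4: acc = 154+11 = 165
n=7,k=5: acc = 165+12 = 177
n=7,k=6: acc = 177+13 = 190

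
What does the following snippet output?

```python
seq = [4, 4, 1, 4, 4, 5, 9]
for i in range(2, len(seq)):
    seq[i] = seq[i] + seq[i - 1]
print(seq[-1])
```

27

i=2: seq[2] = 1+4 = 5 → [4, 4, 5, 4, 4, 5, 9]
i=3: seq[3] = 4+5 = 9 → [4, 4, 5, 9, 4, 5, 9]
i=4: seq[4] = 4+9 = 13 → [4, 4, 5, 9, 13, 5, 9]
i=5: seq[5] = 5+13 = 18 → [4, 4, 5, 9, 13, 18, 9]
i=6: seq[6] = 9+18 = 27 → [4, 4, 5, 9, 13, 18, 27]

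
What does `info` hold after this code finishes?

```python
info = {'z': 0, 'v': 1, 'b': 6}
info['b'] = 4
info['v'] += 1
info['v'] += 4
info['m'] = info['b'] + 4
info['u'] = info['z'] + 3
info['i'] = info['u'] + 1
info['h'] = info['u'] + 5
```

{'z': 0, 'v': 6, 'b': 4, 'm': 8, 'u': 3, 'i': 4, 'h': 8}

info['b'] = 4 → {'z': 0, 'v': 1, 'b': 4}
info['v'] = 1+1 = 2 → {'z': 0, 'v': 2, 'b': 4}
info['v'] = 2+4 = 6 → {'z': 0, 'v': 6, 'b': 4}
info['m'] = info['b']+4 = 8 → {'z': 0, 'v': 6, 'b': 4, 'm': 8}
info['u'] = info['z']+3 = 3 → {'z': 0, 'v': 6, 'b': 4, 'm': 8, 'u': 3}
info['i'] = info['u']+1 = 4 → {'z': 0, 'v': 6, 'b': 4, 'm': 8, 'u': 3, 'i': 4}
info['h'] = info['u']+5 = 8 → {'z': 0, 'v': 6, 'b': 4, 'm': 8, 'u': 3, 'i': 4, 'h': 8}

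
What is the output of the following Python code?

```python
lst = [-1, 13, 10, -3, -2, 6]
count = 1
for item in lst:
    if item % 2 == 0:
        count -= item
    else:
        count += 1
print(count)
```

item=-1: not even, count = 1+1 = 2
item=13: not even, count = 2+1 = 3
item=10: even, count = 3-10 = -7
item=-3: not even, count = (-7)+1 = -6
item=-2: even, count = (-6)-(-2) = -4
item=6: even, count = (-4)-6 = -10

-10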